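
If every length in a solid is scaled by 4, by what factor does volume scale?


Linear scale factor k = 4
Rule: under a linear scaling by k, volumes scale by k^3.
k^3 = 4 * 4 * 4
k^3 = 16 * 4
k^3 = 64
Volume scales by a factor of 64.
64 (dimensionless)


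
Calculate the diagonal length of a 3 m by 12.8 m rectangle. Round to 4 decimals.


Shape: rectangle (diagonal via Pythagoras)
Sides: 3 m and 12.8 m
Formula: d = sqrt(l^2 + w^2)
l^2 = 9, w^2 = 163.84
l^2 + w^2 = 172.84
d = sqrt(172.84)
d = 13.1469
13.1469 m


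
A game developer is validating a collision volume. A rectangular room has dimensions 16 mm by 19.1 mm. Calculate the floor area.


Shape: rectangle
Length l = 16 mm, Width w = 19.1 mm
Formula: A = l * w
A = 16 * 19.1
A = 305.6
305.6 mm^2


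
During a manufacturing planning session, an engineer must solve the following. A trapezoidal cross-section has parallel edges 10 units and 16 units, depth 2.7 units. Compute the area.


Shape: trapezoid
Parallel sides a = 10 units, b = 16 units; Height h = 2.7 units
Formula: A = (a + b) * h / 2
a + b = 10 + 16 = 26
A = 26 * 2.7 / 2
A = 70.2 / 2
A = 35.1
35.1 units^2


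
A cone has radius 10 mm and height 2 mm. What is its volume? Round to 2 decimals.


Shape: cone
Radius r = 10 mm, Height h = 2 mm
Formula: V = (1/3) * pi * r^2 * h
r^2 = 100
pi * r^2 * h = pi * 100 * 2 = 200 * pi
V = 200 * pi / 3
V = 209.44
209.44 mm^3


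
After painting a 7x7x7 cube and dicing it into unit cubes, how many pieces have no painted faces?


Large cube: 7 x 7 x 7, cut into unit cubes.
n = 7, so n - 2 = 5
Unpainted cubes form the interior (n - 2)^3 block.
(n - 2)^3 = 5^3 = 125
125 unit cubes


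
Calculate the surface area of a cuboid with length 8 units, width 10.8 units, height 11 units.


Shape: rectangular prism
l = 8 units, w = 10.8 units, h = 11 units
Formula: SA = 2(lw + lh + wh)
lw = 86.4, lh = 88, wh = 118.8
lw + lh + wh = 293.2
SA = 2 * 293.2
SA = 586.4
586.4 units^2


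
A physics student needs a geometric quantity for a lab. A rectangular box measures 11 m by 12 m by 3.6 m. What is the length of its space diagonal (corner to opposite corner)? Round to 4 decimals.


Shape: rectangular box (space diagonal)
l = 11 m, w = 12 m, h = 3.6 m
Visualize: the diagonal of the base, then a right triangle with that diagonal and the height.
Formula: d = sqrt(l^2 + w^2 + h^2)
l^2 + w^2 + h^2 = 121 + 144 + 12.96 = 277.96
d = sqrt(277.96)
d = 16.6721
16.6721 m


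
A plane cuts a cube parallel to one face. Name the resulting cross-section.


Solid: cube
Cutting plane: parallel to one face
Visualize the intersection of the plane with the solid's surface.
The boundary of the cut region is a square.
square


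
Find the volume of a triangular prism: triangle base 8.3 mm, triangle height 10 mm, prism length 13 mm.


Shape: triangular prism
Triangle base = 8.3 mm, triangle height = 10 mm, prism length L = 13 mm
Formula: V = (1/2 * b * h_tri) * L
Cross-section area = 0.5 * 8.3 * 10 = 41.5
V = 41.5 * 13
V = 539.5
539.5 mm^3


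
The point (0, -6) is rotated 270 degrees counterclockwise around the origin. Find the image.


Transformation: rotation about the origin
Original point: (0, -6)
Rule for 270 deg counterclockwise: (x, y) -> (y, -x)
Apply: (0, -6) -> (-6, 0)
(-6, 0)


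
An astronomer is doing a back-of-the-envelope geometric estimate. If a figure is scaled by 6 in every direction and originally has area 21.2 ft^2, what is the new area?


Linear scale factor k = 6
Original area = 21.2 ft^2
Rule: under a linear scaling by k, areas scale by k^2.
k^2 = 6^2 = 36
New area = 21.2 * 36
New area = 763.2
763.2 ft^2


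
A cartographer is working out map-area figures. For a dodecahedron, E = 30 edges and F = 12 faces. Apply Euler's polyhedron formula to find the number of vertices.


Polyhedron: dodecahedron
Euler's formula for convex polyhedra: V - E + F = 2
Given: E = 30 edges and F = 12 faces
Solve for V:
V = 2 + E - F = 2 + 30 - 12 = 20
20 vertices


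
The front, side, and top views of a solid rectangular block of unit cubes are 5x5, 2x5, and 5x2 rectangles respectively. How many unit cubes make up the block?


Orthographic views of a solid rectangular block:
Front view 5 x 5 -> length = 5, height = 5
Side view 2 x 5 -> width = 2, height = 5 (consistent)
Top view 5 x 2 -> confirms length = 5, width = 2
The block is 5 x 2 x 5.
Total unit cubes = 5 * 2 * 5 = 50
50 unit cubes


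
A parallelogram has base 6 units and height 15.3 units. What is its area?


Shape: parallelogram
Base b = 6 units, Height h = 15.3 units
Formula: A = b * h
A = 6 * 15.3
A = 91.8
91.8 units^2


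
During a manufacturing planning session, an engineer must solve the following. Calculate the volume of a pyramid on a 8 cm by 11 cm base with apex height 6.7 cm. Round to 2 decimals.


Shape: rectangular pyramid
Base: 8 cm x 11 cm, Height h = 6.7 cm
Formula: V = (1/3) * base_area * h
base_area = 8 * 11 = 88
base_area * h = 88 * 6.7 = 589.6
V = 589.6 / 3
V = 196.53
196.53 cm^3


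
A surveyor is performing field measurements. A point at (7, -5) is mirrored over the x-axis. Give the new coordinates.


Transformation: reflection
Original point: (7, -5)
Rule for reflection over the x-axis: (x, y) -> (x, -y)
Apply: (7, -5) -> (7, 5)
(7, 5)


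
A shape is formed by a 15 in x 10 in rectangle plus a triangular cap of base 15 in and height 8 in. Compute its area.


Composite shape: rectangle + triangle
Rectangle area = 15 * 10 = 150
Triangle area = 0.5 * 15 * 8 = 60
Total = 150 + 60
Total = 210
210 in^2


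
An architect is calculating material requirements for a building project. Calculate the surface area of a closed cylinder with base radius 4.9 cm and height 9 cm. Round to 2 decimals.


Shape: closed cylinder
Radius r = 4.9 cm, Height h = 9 cm
Formula: SA = 2*pi*r^2 + 2*pi*r*h = 2*pi*r*(r + h)
r + h = 13.9
2 * r * (r + h) = 2 * 4.9 * 13.9 = 136.22
SA = 136.22 * pi
SA = 427.95
427.95 cm^2


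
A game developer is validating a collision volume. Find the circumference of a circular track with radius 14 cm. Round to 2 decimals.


Shape: circle
Radius r = 14 cm
Formula: C = 2 * pi * r
C = 2 * pi * 14
C = 28 * pi
C = 87.96
87.96 cm


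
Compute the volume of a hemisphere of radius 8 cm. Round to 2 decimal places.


Shape: hemisphere (half of a sphere)
Radius r = 8 cm
Formula: V = (1/2) * (4/3) * pi * r^3 = (2/3) * pi * r^3
r^3 = 512
(2/3) * 512 = 341.333333
V = 341.333333 * pi
V = 1072.33
1072.33 cm^3


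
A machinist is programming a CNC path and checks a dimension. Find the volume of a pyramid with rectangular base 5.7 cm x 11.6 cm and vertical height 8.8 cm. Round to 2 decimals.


Shape: rectangular pyramid
Base: 5.7 cm x 11.6 cm, Height h = 8.8 cm
Formula: V = (1/3) * base_area * h
base_area = 5.7 * 11.6 = 66.12
base_area * h = 66.12 * 8.8 = 581.856
V = 581.856 / 3
V = 193.95
193.95 cm^3


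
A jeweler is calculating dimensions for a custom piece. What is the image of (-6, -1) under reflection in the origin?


Transformation: reflection
Original point: (-6, -1)
Rule for reflection through the origin: (x, y) -> (-x, -y)
Apply: (-6, -1) -> (6, 1)
(6, 1)


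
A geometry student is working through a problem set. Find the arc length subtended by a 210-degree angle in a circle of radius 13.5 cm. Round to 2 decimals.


Shape: circular arc
Radius r = 13.5 cm, Angle = 210 degrees
Formula: L = (angle/360) * 2 * pi * r
2 * pi * r = 27 * pi
L = (210/360) * 27 * pi
L = 15.75 * pi
L = 49.48
49.48 cm


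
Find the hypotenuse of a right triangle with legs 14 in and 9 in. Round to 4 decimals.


Shape: right triangle
Legs a = 14 in, b = 9 in
Formula: c = sqrt(a^2 + b^2)
a^2 = 196, b^2 = 81
a^2 + b^2 = 277
c = sqrt(277)
c = 16.6433
16.6433 in


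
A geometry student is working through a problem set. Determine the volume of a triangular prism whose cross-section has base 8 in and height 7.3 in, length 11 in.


Shape: triangular prism
Triangle base = 8 in, triangle height = 7.3 in, prism length L = 11 in
Formula: V = (1/2 * b * h_tri) * L
Cross-section area = 0.5 * 8 * 7.3 = 29.2
V = 29.2 * 11
V = 321.2
321.2 in^3


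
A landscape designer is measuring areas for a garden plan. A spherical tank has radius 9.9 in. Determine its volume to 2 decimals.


Shape: sphere
Radius r = 9.9 in
Formula: V = (4/3) * pi * r^3
r^3 = 970.299
(4/3) * 970.299 = 1293.732
V = 1293.732 * pi
V = 4064.38
4064.38 in^3


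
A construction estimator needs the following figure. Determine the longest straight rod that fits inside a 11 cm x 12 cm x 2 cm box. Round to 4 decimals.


Shape: rectangular box (space diagonal)
l = 11 cm, w = 12 cm, h = 2 cm
Visualize: the diagonal of the base, then a right triangle with that diagonal and the height.
Formula: d = sqrt(l^2 + w^2 + h^2)
l^2 + w^2 + h^2 = 121 + 144 + 4 = 269
d = sqrt(269)
d = 16.4012
16.4012 cm


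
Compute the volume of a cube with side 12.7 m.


Shape: cube
Side s = 12.7 m
Formula: V = s^3
V = 12.7 * 12.7 * 12.7
V = 161.29 * 12.7
V = 2048.383
2048.383 m^3


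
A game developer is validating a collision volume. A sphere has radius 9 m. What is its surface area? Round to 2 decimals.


Shape: sphere
Radius r = 9 m
Formula: SA = 4 * pi * r^2
r^2 = 81
SA = 4 * pi * 81
SA = 324 * pi
SA = 1017.88
1017.88 m^2


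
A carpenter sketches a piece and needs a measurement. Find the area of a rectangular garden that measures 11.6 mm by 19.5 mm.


Shape: rectangle
Length l = 11.6 mm, Width w = 19.5 mm
Formula: A = l * w
A = 11.6 * 19.5
A = 226.2
226.2 mm^2


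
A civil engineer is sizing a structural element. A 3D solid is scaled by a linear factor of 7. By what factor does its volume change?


Linear scale factor k = 7
Rule: under a linear scaling by k, volumes scale by k^3.
k^3 = 7 * 7 * 7
k^3 = 49 * 7
k^3 = 343
Volume scales by a factor of 343.
343 (dimensionless)


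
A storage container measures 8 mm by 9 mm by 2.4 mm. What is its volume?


Shape: rectangular prism
l = 8 mm, w = 9 mm, h = 2.4 mm
Formula: V = l * w * h
V = 8 * 9 * 2.4
V = 72 * 2.4
V = 172.8
172.8 mm^3


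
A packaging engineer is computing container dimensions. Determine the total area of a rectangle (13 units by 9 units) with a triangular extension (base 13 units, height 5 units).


Composite shape: rectangle + triangle
Rectangle area = 13 * 9 = 117
Triangle area = 0.5 * 13 * 5 = 32.5
Total = 117 + 32.5
Total = 149.5
149.5 units^2


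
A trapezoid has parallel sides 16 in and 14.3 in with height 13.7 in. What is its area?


Shape: trapezoid
Parallel sides a = 16 in, b = 14.3 in; Height h = 13.7 in
Formula: A = (a + b) * h / 2
a + b = 16 + 14.3 = 30.3
A = 30.3 * 13.7 / 2
A = 415.11 / 2
A = 207.555
207.555 in^2


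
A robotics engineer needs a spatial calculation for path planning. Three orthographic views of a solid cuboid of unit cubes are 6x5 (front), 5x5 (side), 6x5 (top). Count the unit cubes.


Orthographic views of a solid rectangular block:
Front view 6 x 5 -> length = 6, height = 5
Side view 5 x 5 -> width = 5, height = 5 (consistent)
Top view 6 x 5 -> confirms length = 6, width = 5
The block is 6 x 5 x 5.
Total unit cubes = 6 * 5 * 5 = 150
150 unit cubes


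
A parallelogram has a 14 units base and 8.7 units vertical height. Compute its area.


Shape: parallelogram
Base b = 14 units, Height h = 8.7 units
Formula: A = b * h
A = 14 * 8.7
A = 121.8
121.8 units^2


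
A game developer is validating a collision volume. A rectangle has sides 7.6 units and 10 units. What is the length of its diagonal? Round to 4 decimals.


Shape: rectangle (diagonal via Pythagoras)
Sides: 7.6 units and 10 units
Formula: d = sqrt(l^2 + w^2)
l^2 = 57.76, w^2 = 100
l^2 + w^2 = 157.76
d = sqrt(157.76)
d = 12.5603
12.5603 units


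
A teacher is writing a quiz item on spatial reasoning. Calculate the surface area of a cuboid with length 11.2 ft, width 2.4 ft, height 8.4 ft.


Shape: rectangular prism
l = 11.2 ft, w = 2.4 ft, h = 8.4 ft
Formula: SA = 2(lw + lh + wh)
lw = 26.88, lh = 94.08, wh = 20.16
lw + lh + wh = 141.12
SA = 2 * 141.12
SA = 282.24
282.24 ft^2


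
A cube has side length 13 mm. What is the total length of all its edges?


Shape: cube
Side s = 13 mm
A cube has 12 edges, all equal.
Formula: total edge length = 12 * s
Total = 12 * 13
Total = 156
156 mm


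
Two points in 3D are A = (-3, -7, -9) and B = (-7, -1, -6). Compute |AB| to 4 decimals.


3D distance between two points
P1 = (-3, -7, -9), P2 = (-7, -1, -6)
Formula: d = sqrt((x2-x1)^2 + (y2-y1)^2 + (z2-z1)^2)
dx = -7 - -3 = -4
dy = -1 - -7 = 6
dz = -6 - -9 = 3
dx^2 + dy^2 + dz^2 = 16 + 36 + 9 = 61
d = sqrt(61)
d = 7.8102
7.8102 units


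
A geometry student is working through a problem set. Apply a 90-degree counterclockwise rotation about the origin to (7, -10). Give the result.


Transformation: rotation about the origin
Original point: (7, -10)
Rule for 90 deg counterclockwise: (x, y) -> (-y, x)
Apply: (7, -10) -> (10, 7)
(10, 7)


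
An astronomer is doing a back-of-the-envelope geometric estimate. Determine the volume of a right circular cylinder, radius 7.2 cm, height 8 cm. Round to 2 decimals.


Shape: cylinder
Radius r = 7.2 cm, Height h = 8 cm
Formula: V = pi * r^2 * h
r^2 = 51.84
V = pi * 51.84 * 8
V = 414.72 * pi
V = 1302.88
1302.88 cm^3


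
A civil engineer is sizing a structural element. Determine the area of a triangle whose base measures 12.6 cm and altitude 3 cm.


Shape: triangle
Base b = 12.6 cm, Height h = 3 cm
Formula: A = (1/2) * b * h
A = 0.5 * 12.6 * 3
A = 0.5 * 37.8
A = 18.9
18.9 cm^2


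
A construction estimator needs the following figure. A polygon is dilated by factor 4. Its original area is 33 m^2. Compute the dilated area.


Linear scale factor k = 4
Original area = 33 m^2
Rule: under a linear scaling by k, areas scale by k^2.
k^2 = 4^2 = 16
New area = 33 * 16
New area = 528
528 m^2


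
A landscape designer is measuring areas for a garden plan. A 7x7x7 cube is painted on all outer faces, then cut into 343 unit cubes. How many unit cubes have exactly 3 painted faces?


Large cube: 7 x 7 x 7, cut into unit cubes.
Cubes with 3 painted faces are at the corners. A cube always has 8 corners.
Count = 8
8 unit cubes


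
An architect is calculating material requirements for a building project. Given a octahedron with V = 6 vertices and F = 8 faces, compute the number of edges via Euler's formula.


Polyhedron: octahedron
Euler's formula for convex polyhedra: V - E + F = 2
Given: V = 6 vertices and F = 8 faces
Solve for E:
E = V + F - 2 = 6 + 8 - 2 = 12
12 edges


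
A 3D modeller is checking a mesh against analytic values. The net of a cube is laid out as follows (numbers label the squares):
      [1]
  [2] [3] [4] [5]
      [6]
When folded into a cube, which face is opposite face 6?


Net: cross layout. Take square 3 as the base (bottom).
Fold the four squares in the horizontal row up around 3: 2 -> left, 4 -> right, 5 wraps to the top.
Fold 1 and 6 up from 3: 1 -> back, 6 -> front.
Opposite pairs are therefore: (1, 6), (2, 4), (3, 5).
Face 6 is opposite face 1.
face 1


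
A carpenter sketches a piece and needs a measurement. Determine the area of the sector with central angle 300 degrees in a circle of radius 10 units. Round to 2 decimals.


Shape: circular sector
Radius r = 10 units, Angle = 300 degrees
Formula: A = (angle/360) * pi * r^2
r^2 = 100
Fraction of circle = 300/360
A = (300/360) * pi * 100
A = 83.333333 * pi
A = 261.8
261.8 units^2


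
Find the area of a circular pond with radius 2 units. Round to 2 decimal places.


Shape: circle
Radius r = 2 units
Formula: A = pi * r^2
r^2 = 2^2 = 4
A = pi * 4
A = 12.57
12.57 units^2


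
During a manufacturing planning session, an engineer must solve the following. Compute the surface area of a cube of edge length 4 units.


Shape: cube
Side s = 4 units
A cube has 6 square faces.
Formula: SA = 6 * s^2
s^2 = 16
SA = 6 * 16
SA = 96
96 units^2


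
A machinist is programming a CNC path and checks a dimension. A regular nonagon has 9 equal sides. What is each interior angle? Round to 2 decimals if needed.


Shape: regular nonagon (9 sides)
Formula: interior angle = (n - 2) * 180 / n
(n - 2) = 7
(n - 2) * 180 = 1260
angle = 1260 / 9
angle = 140
140 degrees


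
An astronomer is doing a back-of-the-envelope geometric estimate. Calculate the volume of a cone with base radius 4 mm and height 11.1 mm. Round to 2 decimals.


Shape: cone
Radius r = 4 mm, Height h = 11.1 mm
Formula: V = (1/3) * pi * r^2 * h
r^2 = 16
pi * r^2 * h = pi * 16 * 11.1 = 177.6 * pi
V = 177.6 * pi / 3
V = 185.98
185.98 mm^3


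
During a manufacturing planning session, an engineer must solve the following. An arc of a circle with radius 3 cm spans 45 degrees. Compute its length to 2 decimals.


Shape: circular arc
Radius r = 3 cm, Angle = 45 degrees
Formula: L = (angle/360) * 2 * pi * r
2 * pi * r = 6 * pi
L = (45/360) * 6 * pi
L = 0.75 * pi
L = 2.36
2.36 cm


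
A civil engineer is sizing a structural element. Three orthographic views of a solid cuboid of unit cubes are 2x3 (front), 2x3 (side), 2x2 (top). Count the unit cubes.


Orthographic views of a solid rectangular block:
Front view 2 x 3 -> length = 2, height = 3
Side view 2 x 3 -> width = 2, height = 3 (consistent)
Top view 2 x 2 -> confirms length = 2, width = 2
The block is 2 x 2 x 3.
Total unit cubes = 2 * 2 * 3 = 12
12 unit cubes


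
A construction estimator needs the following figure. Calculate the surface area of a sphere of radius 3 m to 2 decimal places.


Shape: sphere
Radius r = 3 m
Formula: SA = 4 * pi * r^2
r^2 = 9
SA = 4 * pi * 9
SA = 36 * pi
SA = 113.1
113.1 m^2


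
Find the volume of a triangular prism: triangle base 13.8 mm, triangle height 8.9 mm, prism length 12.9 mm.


Shape: triangular prism
Triangle base = 13.8 mm, triangle height = 8.9 mm, prism length L = 12.9 mm
Formula: V = (1/2 * b * h_tri) * L
Cross-section area = 0.5 * 13.8 * 8.9 = 61.41
V = 61.41 * 12.9
V = 792.189
792.189 mm^3


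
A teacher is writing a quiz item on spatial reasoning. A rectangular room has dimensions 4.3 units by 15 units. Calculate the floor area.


Shape: rectangle
Length l = 4.3 units, Width w = 15 units
Formula: A = l * w
A = 4.3 * 15
A = 64.5
64.5 units^2


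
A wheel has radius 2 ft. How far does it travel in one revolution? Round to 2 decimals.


Shape: circle
Radius r = 2 ft
Formula: C = 2 * pi * r
C = 2 * pi * 2
C = 4 * pi
C = 12.57
12.57 ft


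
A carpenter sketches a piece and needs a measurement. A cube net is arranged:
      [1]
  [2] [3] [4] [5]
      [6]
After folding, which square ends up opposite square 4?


Net: cross layout. Take square 3 as the base (bottom).
Fold the four squares in the horizontal row up around 3: 2 -> left, 4 -> right, 5 wraps to the top.
Fold 1 and 6 up from 3: 1 -> back, 6 -> front.
Opposite pairs are therefore: (1, 6), (2, 4), (3, 5).
Face 4 is opposite face 2.
face 2


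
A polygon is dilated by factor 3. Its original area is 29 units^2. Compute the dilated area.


Linear scale factor k = 3
Original area = 29 units^2
Rule: under a linear scaling by k, areas scale by k^2.
k^2 = 3^2 = 9
New area = 29 * 9
New area = 261
261 units^2


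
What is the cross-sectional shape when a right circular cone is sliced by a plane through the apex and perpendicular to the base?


Solid: right circular cone
Cutting plane: through the apex and perpendicular to the base
Visualize the intersection of the plane with the solid's surface.
The boundary of the cut region is a isosceles triangle.
isosceles triangle


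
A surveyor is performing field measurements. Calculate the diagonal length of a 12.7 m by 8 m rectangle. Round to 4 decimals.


Shape: rectangle (diagonal via Pythagoras)
Sides: 12.7 m and 8 m
Formula: d = sqrt(l^2 + w^2)
l^2 = 161.29, w^2 = 64
l^2 + w^2 = 225.29
d = sqrt(225.29)
d = 15.0097
15.0097 m


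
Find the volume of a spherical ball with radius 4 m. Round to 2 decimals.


Shape: sphere
Radius r = 4 m
Formula: V = (4/3) * pi * r^3
r^3 = 64
(4/3) * 64 = 85.333333
V = 85.333333 * pi
V = 268.08
268.08 m^3


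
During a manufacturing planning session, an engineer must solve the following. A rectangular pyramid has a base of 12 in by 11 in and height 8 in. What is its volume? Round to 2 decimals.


Shape: rectangular pyramid
Base: 12 in x 11 in, Height h = 8 in
Formula: V = (1/3) * base_area * h
base_area = 12 * 11 = 132
base_area * h = 132 * 8 = 1056
V = 1056 / 3
V = 352
352 in^3


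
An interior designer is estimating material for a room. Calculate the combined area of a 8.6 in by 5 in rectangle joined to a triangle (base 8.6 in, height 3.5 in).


Composite shape: rectangle + triangle
Rectangle area = 8.6 * 5 = 43
Triangle area = 0.5 * 8.6 * 3.5 = 15.05
Total = 43 + 15.05
Total = 58.05
58.05 in^2


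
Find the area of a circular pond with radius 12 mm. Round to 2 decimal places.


Shape: circle
Radius r = 12 mm
Formula: A = pi * r^2
r^2 = 12^2 = 144
A = pi * 144
A = 452.39
452.39 mm^2


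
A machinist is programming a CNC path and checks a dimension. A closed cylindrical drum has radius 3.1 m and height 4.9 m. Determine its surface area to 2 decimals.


Shape: closed cylinder
Radius r = 3.1 m, Height h = 4.9 m
Formula: SA = 2*pi*r^2 + 2*pi*r*h = 2*pi*r*(r + h)
r + h = 8
2 * r * (r + h) = 2 * 3.1 * 8 = 49.6
SA = 49.6 * pi
SA = 155.82
155.82 m^2


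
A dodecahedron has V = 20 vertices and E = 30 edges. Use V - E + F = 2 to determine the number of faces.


Polyhedron: dodecahedron
Euler's formula for convex polyhedra: V - E + F = 2
Given: V = 20 vertices and E = 30 edges
Solve for F:
F = 2 + E - V = 2 + 30 - 20 = 12
12 faces


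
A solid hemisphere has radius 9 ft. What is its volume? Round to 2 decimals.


Shape: hemisphere (half of a sphere)
Radius r = 9 ft
Formula: V = (1/2) * (4/3) * pi * r^3 = (2/3) * pi * r^3
r^3 = 729
(2/3) * 729 = 486
V = 486 * pi
V = 1526.81
1526.81 ft^3


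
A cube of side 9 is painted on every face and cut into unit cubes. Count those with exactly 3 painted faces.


Large cube: 9 x 9 x 9, cut into unit cubes.
Cubes with 3 painted faces are at the corners. A cube always has 8 corners.
Count = 8
8 unit cubes


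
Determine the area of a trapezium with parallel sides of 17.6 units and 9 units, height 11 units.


Shape: trapezoid
Parallel sides a = 17.6 units, b = 9 units; Height h = 11 units
Formula: A = (a + b) * h / 2
a + b = 17.6 + 9 = 26.6
A = 26.6 * 11 / 2
A = 292.6 / 2
A = 146.3
146.3 units^2


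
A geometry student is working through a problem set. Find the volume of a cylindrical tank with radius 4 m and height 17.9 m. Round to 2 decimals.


Shape: cylinder
Radius r = 4 m, Height h = 17.9 m
Formula: V = pi * r^2 * h
r^2 = 16
V = pi * 16 * 17.9
V = 286.4 * pi
V = 899.75
899.75 m^3


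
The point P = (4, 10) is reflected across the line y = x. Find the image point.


Transformation: reflection
Original point: (4, 10)
Rule for reflection over y = x: (x, y) -> (y, x)
Apply: (4, 10) -> (10, 4)
(10, 4)


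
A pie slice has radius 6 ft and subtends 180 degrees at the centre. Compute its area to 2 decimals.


Shape: circular sector
Radius r = 6 ft, Angle = 180 degrees
Formula: A = (angle/360) * pi * r^2
r^2 = 36
Fraction of circle = 180/360
A = (180/360) * pi * 36
A = 18 * pi
A = 56.55
56.55 ft^2


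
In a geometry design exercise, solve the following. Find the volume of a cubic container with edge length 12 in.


Shape: cube
Side s = 12 in
Formula: V = s^3
V = 12 * 12 * 12
V = 144 * 12
V = 1728
1728 in^3


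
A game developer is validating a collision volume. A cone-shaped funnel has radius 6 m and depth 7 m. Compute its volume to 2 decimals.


Shape: cone
Radius r = 6 m, Height h = 7 m
Formula: V = (1/3) * pi * r^2 * h
r^2 = 36
pi * r^2 * h = pi * 36 * 7 = 252 * pi
V = 252 * pi / 3
V = 263.89
263.89 m^3


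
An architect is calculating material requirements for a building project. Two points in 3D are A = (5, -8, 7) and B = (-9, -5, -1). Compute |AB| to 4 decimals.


3D distance between two points
P1 = (5, -8, 7), P2 = (-9, -5, -1)
Formula: d = sqrt((x2-x1)^2 + (y2-y1)^2 + (z2-z1)^2)
dx = -9 - 5 = -14
dy = -5 - -8 = 3
dz = -1 - 7 = -8
dx^2 + dy^2 + dz^2 = 196 + 9 + 64 = 269
d = sqrt(269)
d = 16.4012
16.4012 units


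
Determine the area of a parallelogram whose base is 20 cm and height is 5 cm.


Shape: parallelogram
Base b = 20 cm, Height h = 5 cm
Formula: A = b * h
A = 20 * 5
A = 100
100 cm^2


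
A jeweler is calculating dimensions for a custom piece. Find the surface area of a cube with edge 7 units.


Shape: cube
Side s = 7 units
A cube has 6 square faces.
Formula: SA = 6 * s^2
s^2 = 49
SA = 6 * 49
SA = 294
294 units^2


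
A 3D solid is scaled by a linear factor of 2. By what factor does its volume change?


Linear scale factor k = 2
Rule: under a linear scaling by k, volumes scale by k^3.
k^3 = 2 * 2 * 2
k^3 = 4 * 2
k^3 = 8
Volume scales by a factor of 8.
8 (dimensionless)


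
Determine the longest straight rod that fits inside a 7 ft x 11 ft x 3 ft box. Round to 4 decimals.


Shape: rectangular box (space diagonal)
l = 7 ft, w = 11 ft, h = 3 ft
Visualize: the diagonal of the base, then a right triangle with that diagonal and the height.
Formula: d = sqrt(l^2 + w^2 + h^2)
l^2 + w^2 + h^2 = 49 + 121 + 9 = 179
d = sqrt(179)
d = 13.3791
13.3791 ft


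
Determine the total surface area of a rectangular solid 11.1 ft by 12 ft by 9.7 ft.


Shape: rectangular prism
l = 11.1 ft, w = 12 ft, h = 9.7 ft
Formula: SA = 2(lw + lh + wh)
lw = 133.2, lh = 107.67, wh = 116.4
lw + lh + wh = 357.27
SA = 2 * 357.27
SA = 714.54
714.54 ft^2


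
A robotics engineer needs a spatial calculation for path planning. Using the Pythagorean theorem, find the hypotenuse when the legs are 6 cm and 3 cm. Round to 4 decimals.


Shape: right triangle
Legs a = 6 cm, b = 3 cm
Formula: c = sqrt(a^2 + b^2)
a^2 = 36, b^2 = 9
a^2 + b^2 = 45
c = sqrt(45)
c = 6.7082
6.7082 cm


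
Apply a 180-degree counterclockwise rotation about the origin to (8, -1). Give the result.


Transformation: rotation about the origin
Original point: (8, -1)
Rule for 180 deg: (x, y) -> (-x, -y)
Apply: (8, -1) -> (-8, 1)
(-8, 1)


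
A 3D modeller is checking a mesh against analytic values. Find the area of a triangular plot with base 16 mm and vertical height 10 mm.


Shape: triangle
Base b = 16 mm, Height h = 10 mm
Formula: A = (1/2) * b * h
A = 0.5 * 16 * 10
A = 0.5 * 160
A = 80
80 mm^2


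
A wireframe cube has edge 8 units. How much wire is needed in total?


Shape: cube
Side s = 8 units
A cube has 12 edges, all equal.
Formula: total edge length = 12 * s
Total = 12 * 8
Total = 96
96 units


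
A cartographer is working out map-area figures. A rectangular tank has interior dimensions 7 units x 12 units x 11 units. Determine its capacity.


Shape: rectangular prism
l = 7 units, w = 12 units, h = 11 units
Formula: V = l * w * h
V = 7 * 12 * 11
V = 84 * 11
V = 924
924 units^3


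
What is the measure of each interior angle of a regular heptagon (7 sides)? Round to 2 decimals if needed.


Shape: regular heptagon (7 sides)
Formula: interior angle = (n - 2) * 180 / n
(n - 2) = 5
(n - 2) * 180 = 900
angle = 900 / 7
angle = 128.57
128.57 degrees


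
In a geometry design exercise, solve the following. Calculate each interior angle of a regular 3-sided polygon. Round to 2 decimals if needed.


Shape: regular triangle (3 sides)
Formula: interior angle = (n - 2) * 180 / n
(n - 2) = 1
(n - 2) * 180 = 180
angle = 180 / 3
angle = 60
60 degrees


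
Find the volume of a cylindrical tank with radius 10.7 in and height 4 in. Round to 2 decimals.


Shape: cylinder
Radius r = 10.7 in, Height h = 4 in
Formula: V = pi * r^2 * h
r^2 = 114.49
V = pi * 114.49 * 4
V = 457.96 * pi
V = 1438.72
1438.72 in^3


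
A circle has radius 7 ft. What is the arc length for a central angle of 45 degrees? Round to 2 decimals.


Shape: circular arc
Radius r = 7 ft, Angle = 45 degrees
Formula: L = (angle/360) * 2 * pi * r
2 * pi * r = 14 * pi
L = (45/360) * 14 * pi
L = 1.75 * pi
L = 5.5
5.5 ft


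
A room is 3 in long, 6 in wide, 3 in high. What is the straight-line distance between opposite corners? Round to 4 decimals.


Shape: rectangular box (space diagonal)
l = 3 in, w = 6 in, h = 3 in
Visualize: the diagonal of the base, then a right triangle with that diagonal and the height.
Formula: d = sqrt(l^2 + w^2 + h^2)
l^2 + w^2 + h^2 = 9 + 36 + 9 = 54
d = sqrt(54)
d = 7.3485
7.3485 in


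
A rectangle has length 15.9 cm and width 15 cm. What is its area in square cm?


Shape: rectangle
Length l = 15.9 cm, Width w = 15 cm
Formula: A = l * w
A = 15.9 * 15
A = 238.5
238.5 cm^2


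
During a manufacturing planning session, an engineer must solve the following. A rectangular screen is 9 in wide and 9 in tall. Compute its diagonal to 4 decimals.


Shape: rectangle (diagonal via Pythagoras)
Sides: 9 in and 9 in
Formula: d = sqrt(l^2 + w^2)
l^2 = 81, w^2 = 81
l^2 + w^2 = 162
d = sqrt(162)
d = 12.7279
12.7279 in


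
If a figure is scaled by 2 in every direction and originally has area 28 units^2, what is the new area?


Linear scale factor k = 2
Original area = 28 units^2
Rule: under a linear scaling by k, areas scale by k^2.
k^2 = 2^2 = 4
New area = 28 * 4
New area = 112
112 units^2


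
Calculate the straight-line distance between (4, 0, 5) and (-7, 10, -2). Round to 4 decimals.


3D distance between two points
P1 = (4, 0, 5), P2 = (-7, 10, -2)
Formula: d = sqrt((x2-x1)^2 + (y2-y1)^2 + (z2-z1)^2)
dx = -7 - 4 = -11
dy = 10 - 0 = 10
dz = -2 - 5 = -7
dx^2 + dy^2 + dz^2 = 121 + 100 + 49 = 270
d = sqrt(270)
d = 16.4317
16.4317 units


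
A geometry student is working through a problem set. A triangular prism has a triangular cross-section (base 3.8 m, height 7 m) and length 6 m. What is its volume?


Shape: triangular prism
Triangle base = 3.8 m, triangle height = 7 m, prism length L = 6 m
Formula: V = (1/2 * b * h_tri) * L
Cross-section area = 0.5 * 3.8 * 7 = 13.3
V = 13.3 * 6
V = 79.8
79.8 m^3


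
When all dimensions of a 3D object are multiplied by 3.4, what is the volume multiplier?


Linear scale factor k = 3.4
Rule: under a linear scaling by k, volumes scale by k^3.
k^3 = 3.4 * 3.4 * 3.4
k^3 = 11.56 * 3.4
k^3 = 39.304
Volume scales by a factor of 39.304.
39.304 (dimensionless)


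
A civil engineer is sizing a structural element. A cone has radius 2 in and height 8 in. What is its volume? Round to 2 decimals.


Shape: cone
Radius r = 2 in, Height h = 8 in
Formula: V = (1/3) * pi * r^2 * h
r^2 = 4
pi * r^2 * h = pi * 4 * 8 = 32 * pi
V = 32 * pi / 3
V = 33.51
33.51 in^3


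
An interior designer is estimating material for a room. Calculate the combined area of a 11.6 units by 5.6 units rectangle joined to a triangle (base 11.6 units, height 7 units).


Composite shape: rectangle + triangle
Rectangle area = 11.6 * 5.6 = 64.96
Triangle area = 0.5 * 11.6 * 7 = 40.6
Total = 64.96 + 40.6
Total = 105.56
105.56 units^2


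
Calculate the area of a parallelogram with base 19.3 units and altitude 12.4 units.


Shape: parallelogram
Base b = 19.3 units, Height h = 12.4 units
Formula: A = b * h
A = 19.3 * 12.4
A = 239.32
239.32 units^2


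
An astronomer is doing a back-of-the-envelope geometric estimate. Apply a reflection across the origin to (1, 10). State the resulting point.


Transformation: reflection
Original point: (1, 10)
Rule for reflection through the origin: (x, y) -> (-x, -y)
Apply: (1, 10) -> (-1, -10)
(-1, -10)


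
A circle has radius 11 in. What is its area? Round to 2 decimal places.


Shape: circle
Radius r = 11 in
Formula: A = pi * r^2
r^2 = 11^2 = 121
A = pi * 121
A = 380.13
380.13 in^2


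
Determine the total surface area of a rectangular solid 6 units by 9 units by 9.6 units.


Shape: rectangular prism
l = 6 units, w = 9 units, h = 9.6 units
Formula: SA = 2(lw + lh + wh)
lw = 54, lh = 57.6, wh = 86.4
lw + lh + wh = 198
SA = 2 * 198
SA = 396
396 units^2


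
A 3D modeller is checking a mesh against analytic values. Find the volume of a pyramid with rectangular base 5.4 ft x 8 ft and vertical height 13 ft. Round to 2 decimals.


Shape: rectangular pyramid
Base: 5.4 ft x 8 ft, Height h = 13 ft
Formula: V = (1/3) * base_area * h
base_area = 5.4 * 8 = 43.2
base_area * h = 43.2 * 13 = 561.6
V = 561.6 / 3
V = 187.2
187.2 ft^3


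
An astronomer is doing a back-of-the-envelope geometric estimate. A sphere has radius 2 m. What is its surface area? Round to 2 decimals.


Shape: sphere
Radius r = 2 m
Formula: SA = 4 * pi * r^2
r^2 = 4
SA = 4 * pi * 4
SA = 16 * pi
SA = 50.27
50.27 m^2


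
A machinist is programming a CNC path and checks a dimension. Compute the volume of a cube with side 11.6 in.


Shape: cube
Side s = 11.6 in
Formula: V = s^3
V = 11.6 * 11.6 * 11.6
V = 134.56 * 11.6
V = 1560.896
1560.896 in^3


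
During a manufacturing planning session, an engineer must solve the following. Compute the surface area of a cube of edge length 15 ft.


Shape: cube
Side s = 15 ft
A cube has 6 square faces.
Formula: SA = 6 * s^2
s^2 = 225
SA = 6 * 225
SA = 1350
1350 ft^2


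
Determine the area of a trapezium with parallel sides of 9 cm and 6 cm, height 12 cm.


Shape: trapezoid
Parallel sides a = 9 cm, b = 6 cm; Height h = 12 cm
Formula: A = (a + b) * h / 2
a + b = 9 + 6 = 15
A = 15 * 12 / 2
A = 180 / 2
A = 90
90 cm^2


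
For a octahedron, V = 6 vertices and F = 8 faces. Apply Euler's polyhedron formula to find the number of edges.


Polyhedron: octahedron
Euler's formula for convex polyhedra: V - E + F = 2
Given: V = 6 vertices and F = 8 faces
Solve for E:
E = V + F - 2 = 6 + 8 - 2 = 12
12 edges


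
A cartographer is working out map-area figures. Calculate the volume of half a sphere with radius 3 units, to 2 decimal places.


Shape: hemisphere (half of a sphere)
Radius r = 3 units
Formula: V = (1/2) * (4/3) * pi * r^3 = (2/3) * pi * r^3
r^3 = 27
(2/3) * 27 = 18
V = 18 * pi
V = 56.55
56.55 units^3


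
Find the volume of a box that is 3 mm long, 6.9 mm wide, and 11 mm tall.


Shape: rectangular prism
l = 3 mm, w = 6.9 mm, h = 11 mm
Formula: V = l * w * h
V = 3 * 6.9 * 11
V = 20.7 * 11
V = 227.7
227.7 mm^3


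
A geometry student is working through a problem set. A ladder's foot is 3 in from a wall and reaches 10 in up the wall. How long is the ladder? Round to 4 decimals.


Shape: right triangle
Legs a = 3 in, b = 10 in
Formula: c = sqrt(a^2 + b^2)
a^2 = 9, b^2 = 100
a^2 + b^2 = 109
c = sqrt(109)
c = 10.4403
10.4403 in


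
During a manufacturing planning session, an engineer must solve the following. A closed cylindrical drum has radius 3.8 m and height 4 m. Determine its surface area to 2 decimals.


Shape: closed cylinder
Radius r = 3.8 m, Height h = 4 m
Formula: SA = 2*pi*r^2 + 2*pi*r*h = 2*pi*r*(r + h)
r + h = 7.8
2 * r * (r + h) = 2 * 3.8 * 7.8 = 59.28
SA = 59.28 * pi
SA = 186.23
186.23 m^2


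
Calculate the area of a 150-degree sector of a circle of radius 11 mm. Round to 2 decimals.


Shape: circular sector
Radius r = 11 mm, Angle = 150 degrees
Formula: A = (angle/360) * pi * r^2
r^2 = 121
Fraction of circle = 150/360
A = (150/360) * pi * 121
A = 50.416667 * pi
A = 158.39
158.39 mm^2


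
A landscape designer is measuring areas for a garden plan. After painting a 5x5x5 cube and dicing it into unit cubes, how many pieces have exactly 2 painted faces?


Large cube: 5 x 5 x 5, cut into unit cubes.
n = 5, so n - 2 = 3
Cubes with 2 painted faces lie along the edges, excluding corners.
A cube has 12 edges; each contributes (n - 2) = 3 such cubes.
Count = 12 * 3 = 36
36 unit cubes


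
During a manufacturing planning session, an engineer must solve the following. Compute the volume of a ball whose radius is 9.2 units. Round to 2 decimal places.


Shape: sphere
Radius r = 9.2 units
Formula: V = (4/3) * pi * r^3
r^3 = 778.688
(4/3) * 778.688 = 1038.250667
V = 1038.250667 * pi
V = 3261.76
3261.76 units^3


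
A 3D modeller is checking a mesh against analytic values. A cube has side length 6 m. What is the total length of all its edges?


Shape: cube
Side s = 6 m
A cube has 12 edges, all equal.
Formula: total edge length = 12 * s
Total = 12 * 6
Total = 72
72 m


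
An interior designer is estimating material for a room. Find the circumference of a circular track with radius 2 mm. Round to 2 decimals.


Shape: circle
Radius r = 2 mm
Formula: C = 2 * pi * r
C = 2 * pi * 2
C = 4 * pi
C = 12.57
12.57 mm


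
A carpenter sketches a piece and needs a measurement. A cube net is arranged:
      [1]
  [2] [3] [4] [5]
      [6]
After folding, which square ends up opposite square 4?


Net: cross layout. Take square 3 as the base (bottom).
Fold the four squares in the horizontal row up around 3: 2 -> left, 4 -> right, 5 wraps to the top.
Fold 1 and 6 up from 3: 1 -> back, 6 -> front.
Opposite pairs are therefore: (1, 6), (2, 4), (3, 5).
Face 4 is opposite face 2.
face 2


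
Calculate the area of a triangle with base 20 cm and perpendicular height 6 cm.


Shape: triangle
Base b = 20 cm, Height h = 6 cm
Formula: A = (1/2) * b * h
A = 0.5 * 20 * 6
A = 0.5 * 120
A = 60
60 cm^2


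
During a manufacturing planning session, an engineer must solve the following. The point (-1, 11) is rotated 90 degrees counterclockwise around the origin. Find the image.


Transformation: rotation about the origin
Original point: (-1, 11)
Rule for 90 deg counterclockwise: (x, y) -> (-y, x)
Apply: (-1, 11) -> (-11, -1)
(-11, -1)


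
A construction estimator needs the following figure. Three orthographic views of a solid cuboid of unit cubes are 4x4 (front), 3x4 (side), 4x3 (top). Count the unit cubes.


Orthographic views of a solid rectangular block:
Front view 4 x 4 -> length = 4, height = 4
Side view 3 x 4 -> width = 3, height = 4 (consistent)
Top view 4 x 3 -> confirms length = 4, width = 3
The block is 4 x 3 x 4.
Total unit cubes = 4 * 3 * 4 = 48
48 unit cubes


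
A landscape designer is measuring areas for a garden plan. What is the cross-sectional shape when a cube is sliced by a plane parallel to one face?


Solid: cube
Cutting plane: parallel to one face
Visualize the intersection of the plane with the solid's surface.
The boundary of the cut region is a square.
square


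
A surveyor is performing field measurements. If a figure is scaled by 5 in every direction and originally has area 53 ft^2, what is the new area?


Linear scale factor k = 5
Original area = 53 ft^2
Rule: under a linear scaling by k, areas scale by k^2.
k^2 = 5^2 = 25
New area = 53 * 25
New area = 1325
1325 ft^2


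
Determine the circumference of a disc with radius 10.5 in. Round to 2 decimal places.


Shape: circle
Radius r = 10.5 in
Formula: C = 2 * pi * r
C = 2 * pi * 10.5
C = 21 * pi
C = 65.97
65.97 in


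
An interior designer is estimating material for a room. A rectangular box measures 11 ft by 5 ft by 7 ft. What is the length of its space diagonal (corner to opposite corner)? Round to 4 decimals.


Shape: rectangular box (space diagonal)
l = 11 ft, w = 5 ft, h = 7 ft
Visualize: the diagonal of the base, then a right triangle with that diagonal and the height.
Formula: d = sqrt(l^2 + w^2 + h^2)
l^2 + w^2 + h^2 = 121 + 25 + 49 = 195
d = sqrt(195)
d = 13.9642
13.9642 ft


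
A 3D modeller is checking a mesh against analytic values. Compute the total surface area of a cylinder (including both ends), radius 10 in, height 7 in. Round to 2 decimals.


Shape: closed cylinder
Radius r = 10 in, Height h = 7 in
Formula: SA = 2*pi*r^2 + 2*pi*r*h = 2*pi*r*(r + h)
r + h = 17
2 * r * (r + h) = 2 * 10 * 17 = 340
SA = 340 * pi
SA = 1068.14
1068.14 in^2


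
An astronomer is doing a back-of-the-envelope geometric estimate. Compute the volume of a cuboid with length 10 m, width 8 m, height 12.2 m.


Shape: rectangular prism
l = 10 m, w = 8 m, h = 12.2 m
Formula: V = l * w * h
V = 10 * 8 * 12.2
V = 80 * 12.2
V = 976
976 m^3
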